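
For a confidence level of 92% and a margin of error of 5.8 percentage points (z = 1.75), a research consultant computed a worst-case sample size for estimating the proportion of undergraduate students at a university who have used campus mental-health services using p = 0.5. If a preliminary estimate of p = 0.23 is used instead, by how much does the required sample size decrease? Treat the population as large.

66

Conservative (p = 0.5): n = 1.75² × 0.25 / 0.058² ≈ 227.59 → 228.
Using p = 0.23: p(1−p) = 0.1771, so n = 1.75² × 0.1771 / 0.058² ≈ 161.23 → 162.
Reduction: 228 − 162 = 66.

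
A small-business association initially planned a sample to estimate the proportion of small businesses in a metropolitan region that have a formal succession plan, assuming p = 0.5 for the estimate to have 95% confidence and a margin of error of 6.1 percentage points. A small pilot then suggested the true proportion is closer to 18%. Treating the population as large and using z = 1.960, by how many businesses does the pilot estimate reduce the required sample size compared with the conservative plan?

Conservative (p = 0.5): n = 1.960² × 0.25 / 0.061² ≈ 258.10 → 259.
Using p = 0.18: p(1−p) = 0.1476, so n = 1.960² × 0.1476 / 0.061² ≈ 152.38 → 153.
Reduction: 259 − 153 = 106.

106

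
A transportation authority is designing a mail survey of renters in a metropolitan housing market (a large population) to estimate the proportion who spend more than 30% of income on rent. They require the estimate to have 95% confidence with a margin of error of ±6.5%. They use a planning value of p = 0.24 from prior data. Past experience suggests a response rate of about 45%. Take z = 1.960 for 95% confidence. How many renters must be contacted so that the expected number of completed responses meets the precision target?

369

Completed interviews needed: n₀ = 1.960² × 0.1824 / 0.065² ≈ 165.85 → 166.
At a 45% response rate, contacts needed = 166 / 0.45 ≈ 368.89 → 369.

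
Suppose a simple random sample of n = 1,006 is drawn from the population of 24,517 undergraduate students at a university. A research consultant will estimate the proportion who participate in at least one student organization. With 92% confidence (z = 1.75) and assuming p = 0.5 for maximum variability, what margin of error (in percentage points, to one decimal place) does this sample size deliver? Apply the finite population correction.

2.7

Finite-population factor: (N−n)/(N−1) = (24517−1006)/(24517−1) = 0.9590.
SE(p̂) = √[p(1−p)/n · (N−n)/(N−1)] = √[0.2500/1006 × 0.9590] = 0.01544.
E = z × SE = 1.75 × 0.01544 = 0.02702 ≈ 2.7 percentage points.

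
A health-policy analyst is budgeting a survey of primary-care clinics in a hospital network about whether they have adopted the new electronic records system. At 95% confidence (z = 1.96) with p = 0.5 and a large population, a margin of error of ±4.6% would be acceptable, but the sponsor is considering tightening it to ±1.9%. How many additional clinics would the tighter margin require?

2207

At ±4.6%: n = 1.96² × 0.2500 / 0.046² ≈ 453.88 → 454.
At ±1.9%: n = 1.96² × 0.2500 / 0.019² ≈ 2660.39 → 2661.
Additional respondents: 2661 − 454 = 2207.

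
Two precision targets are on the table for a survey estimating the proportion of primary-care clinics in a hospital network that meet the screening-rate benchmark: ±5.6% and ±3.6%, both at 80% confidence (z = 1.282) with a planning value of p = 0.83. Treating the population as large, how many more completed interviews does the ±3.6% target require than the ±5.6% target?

At ±5.6%: n = 1.282² × 0.1411 / 0.056² ≈ 73.95 → 74.
At ±3.6%: n = 1.282² × 0.1411 / 0.036² ≈ 178.94 → 179.
Additional respondents: 179 − 74 = 105.

105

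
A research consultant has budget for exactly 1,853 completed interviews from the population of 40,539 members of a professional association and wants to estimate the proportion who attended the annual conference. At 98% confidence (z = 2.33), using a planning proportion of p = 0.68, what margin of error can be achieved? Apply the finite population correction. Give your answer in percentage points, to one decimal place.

Finite-population factor: (N−n)/(N−1) = (40539−1853)/(40539−1) = 0.9543.
SE(p̂) = √[p(1−p)/n · (N−n)/(N−1)] = √[0.2176/1853 × 0.9543] = 0.01059.
E = z × SE = 2.33 × 0.01059 = 0.02467 ≈ 2.5 percentage points.

2.5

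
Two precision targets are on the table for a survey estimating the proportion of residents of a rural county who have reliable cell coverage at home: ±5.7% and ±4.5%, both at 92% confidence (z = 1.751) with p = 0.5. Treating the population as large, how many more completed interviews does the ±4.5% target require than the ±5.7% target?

143

At ±5.7%: n = 1.751² × 0.2500 / 0.057² ≈ 235.92 → 236.
At ±4.5%: n = 1.751² × 0.2500 / 0.045² ≈ 378.52 → 379.
Additional respondents: 379 − 236 = 143.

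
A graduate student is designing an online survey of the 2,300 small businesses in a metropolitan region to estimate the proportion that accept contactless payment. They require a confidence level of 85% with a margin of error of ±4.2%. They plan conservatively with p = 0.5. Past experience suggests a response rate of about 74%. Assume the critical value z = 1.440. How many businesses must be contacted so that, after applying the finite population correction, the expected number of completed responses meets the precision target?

Completed interviews needed (unadjusted): n₀ = 1.440² × 0.2500 / 0.042² ≈ 293.88 → 294.
FPC for N = 2,300: n = 294 / (1 + 293/2300) = 294 / 1.1274 ≈ 260.78 → 261.
At a 74% response rate, contacts needed = 261 / 0.74 ≈ 352.70 → 353.

353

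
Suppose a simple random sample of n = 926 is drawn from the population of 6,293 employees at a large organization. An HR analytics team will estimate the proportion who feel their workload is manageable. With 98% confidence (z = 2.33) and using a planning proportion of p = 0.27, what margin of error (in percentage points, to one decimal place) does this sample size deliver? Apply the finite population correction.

3.1

Finite-population factor: (N−n)/(N−1) = (6293−926)/(6293−1) = 0.8530.
SE(p̂) = √[p(1−p)/n · (N−n)/(N−1)] = √[0.1971/926 × 0.8530] = 0.01347.
E = z × SE = 2.33 × 0.01347 = 0.03140 ≈ 3.1 percentage points.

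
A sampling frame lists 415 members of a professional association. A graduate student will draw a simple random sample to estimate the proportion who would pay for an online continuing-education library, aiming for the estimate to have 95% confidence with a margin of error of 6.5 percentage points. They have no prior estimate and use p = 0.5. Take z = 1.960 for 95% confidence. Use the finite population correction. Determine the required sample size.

Unadjusted: n₀ = 1.960² × 0.50 × 0.50 / 0.065² ≈ 227.31, so n₀ = 228.
Finite population correction with N = 415: n = n₀ / (1 + (n₀−1)/N) = 228 / (1 + 227/415) = 228 / 1.5470 ≈ 147.38.
Rounding up, n = 148.

148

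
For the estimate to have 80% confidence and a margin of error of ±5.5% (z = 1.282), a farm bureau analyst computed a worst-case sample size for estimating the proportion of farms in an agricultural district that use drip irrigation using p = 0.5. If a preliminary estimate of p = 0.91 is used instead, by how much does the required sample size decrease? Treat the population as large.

Conservative (p = 0.5): n = 1.282² × 0.25 / 0.055² ≈ 135.83 → 136.
Using p = 0.91: p(1−p) = 0.0819, so n = 1.282² × 0.0819 / 0.055² ≈ 44.50 → 45.
Reduction: 136 − 45 = 91.

91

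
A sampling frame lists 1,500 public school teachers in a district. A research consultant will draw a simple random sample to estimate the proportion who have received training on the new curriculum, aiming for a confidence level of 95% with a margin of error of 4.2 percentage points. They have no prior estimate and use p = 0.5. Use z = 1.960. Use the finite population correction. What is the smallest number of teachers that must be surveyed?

400

Unadjusted: n₀ = 1.960² × 0.50 × 0.50 / 0.042² ≈ 544.44, so n₀ = 545.
Finite population correction with N = 1,500: n = n₀ / (1 + (n₀−1)/N) = 545 / (1 + 544/1500) = 545 / 1.3627 ≈ 399.95.
Rounding up, n = 400.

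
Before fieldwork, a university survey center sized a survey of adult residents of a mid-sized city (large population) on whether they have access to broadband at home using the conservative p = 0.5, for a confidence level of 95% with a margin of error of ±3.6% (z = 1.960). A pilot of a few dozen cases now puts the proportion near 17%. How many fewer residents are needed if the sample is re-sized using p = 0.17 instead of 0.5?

Conservative (p = 0.5): n = 1.960² × 0.25 / 0.036² ≈ 741.05 → 742.
Using p = 0.17: p(1−p) = 0.1411, so n = 1.960² × 0.1411 / 0.036² ≈ 418.25 → 419.
Reduction: 742 − 419 = 323.

323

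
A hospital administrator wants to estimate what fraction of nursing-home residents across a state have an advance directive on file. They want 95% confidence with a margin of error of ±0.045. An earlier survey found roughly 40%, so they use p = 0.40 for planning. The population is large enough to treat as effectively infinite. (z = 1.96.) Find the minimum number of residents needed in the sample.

With p = 0.40, p(1−p) = 0.2400.
n = z²·p(1−p)/E² = 1.96² × 0.2400 / 0.045² = 3.8416 × 0.2400 / 0.002025 ≈ 455.30.
Rounding up gives n = 456.

456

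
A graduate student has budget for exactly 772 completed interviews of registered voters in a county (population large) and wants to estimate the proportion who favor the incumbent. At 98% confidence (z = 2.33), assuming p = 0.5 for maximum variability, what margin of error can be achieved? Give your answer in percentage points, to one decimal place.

4.2

SE(p̂) = √[p(1−p)/n] = √[0.2500/772] = 0.01800.
E = z × SE = 2.33 × 0.01800 = 0.04193, or 4.2 percentage points.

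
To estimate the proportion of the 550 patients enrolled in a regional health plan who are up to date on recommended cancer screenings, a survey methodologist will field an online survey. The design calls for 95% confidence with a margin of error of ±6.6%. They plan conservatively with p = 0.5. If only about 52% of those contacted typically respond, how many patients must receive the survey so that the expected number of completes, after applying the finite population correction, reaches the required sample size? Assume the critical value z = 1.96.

304

Completed interviews needed (unadjusted): n₀ = 1.96² × 0.2500 / 0.066² ≈ 220.48 → 221.
FPC for N = 550: n = 221 / (1 + 220/550) = 221 / 1.4000 ≈ 157.86 → 158.
At a 52% response rate, contacts needed = 158 / 0.52 ≈ 303.85 → 304.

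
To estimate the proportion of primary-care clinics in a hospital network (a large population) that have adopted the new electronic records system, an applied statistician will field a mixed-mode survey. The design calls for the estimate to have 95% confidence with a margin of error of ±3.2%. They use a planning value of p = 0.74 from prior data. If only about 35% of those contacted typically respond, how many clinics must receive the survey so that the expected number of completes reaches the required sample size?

For 95% confidence, z = 1.960.
Completed interviews needed: n₀ = 1.960² × 0.1924 / 0.032² ≈ 721.80 → 722.
At a 35% response rate, contacts needed = 722 / 0.35 ≈ 2062.86 → 2063.

2063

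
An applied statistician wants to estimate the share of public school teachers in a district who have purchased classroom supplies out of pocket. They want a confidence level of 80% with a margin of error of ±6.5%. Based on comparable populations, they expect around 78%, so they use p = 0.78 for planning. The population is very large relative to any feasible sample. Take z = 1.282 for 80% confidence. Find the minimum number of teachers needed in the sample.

67

With p = 0.78, p(1−p) = 0.1716.
n = z²·p(1−p)/E² = 1.282² × 0.1716 / 0.065² = 1.6435 × 0.1716 / 0.004225 ≈ 66.75.
Rounding up gives n = 67.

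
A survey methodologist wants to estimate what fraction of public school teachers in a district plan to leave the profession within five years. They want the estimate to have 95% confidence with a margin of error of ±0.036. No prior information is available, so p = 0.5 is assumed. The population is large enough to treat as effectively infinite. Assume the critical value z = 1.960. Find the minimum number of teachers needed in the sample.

With p = 0.5, p(1−p) = 0.25.
n = z²·p(1−p)/E² = 1.960² × 0.2500 / 0.036² = 3.8416 × 0.2500 / 0.001296 ≈ 741.05.
Rounding up gives n = 742.

742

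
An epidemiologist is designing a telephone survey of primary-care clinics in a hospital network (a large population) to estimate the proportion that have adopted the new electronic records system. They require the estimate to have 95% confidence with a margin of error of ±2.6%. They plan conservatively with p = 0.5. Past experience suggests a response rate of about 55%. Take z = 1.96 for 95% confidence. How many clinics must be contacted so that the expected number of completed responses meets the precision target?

Completed interviews needed: n₀ = 1.96² × 0.2500 / 0.026² ≈ 1420.71 → 1421.
At a 55% response rate, contacts needed = 1421 / 0.55 ≈ 2583.64 → 2584.

2584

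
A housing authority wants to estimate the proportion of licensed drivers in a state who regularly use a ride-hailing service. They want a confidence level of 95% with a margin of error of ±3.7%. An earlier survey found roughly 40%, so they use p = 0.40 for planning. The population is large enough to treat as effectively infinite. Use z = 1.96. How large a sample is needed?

674

With p = 0.40, p(1−p) = 0.2400.
n = z²·p(1−p)/E² = 1.96² × 0.2400 / 0.037² = 3.8416 × 0.2400 / 0.001369 ≈ 673.47.
Rounding up gives n = 674.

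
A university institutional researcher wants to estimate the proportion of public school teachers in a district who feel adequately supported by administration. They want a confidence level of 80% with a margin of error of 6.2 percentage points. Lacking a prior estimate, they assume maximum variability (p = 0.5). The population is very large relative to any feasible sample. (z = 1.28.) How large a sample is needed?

107

With p = 0.5, p(1−p) = 0.25.
n = z²·p(1−p)/E² = 1.28² × 0.2500 / 0.062² = 1.6384 × 0.2500 / 0.003844 ≈ 106.56.
Rounding up gives n = 107.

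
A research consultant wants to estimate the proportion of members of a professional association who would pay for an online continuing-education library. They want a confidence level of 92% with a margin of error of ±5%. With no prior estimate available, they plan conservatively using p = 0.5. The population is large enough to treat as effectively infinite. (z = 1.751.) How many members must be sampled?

With p = 0.5, p(1−p) = 0.25.
n = z²·p(1−p)/E² = 1.751² × 0.2500 / 0.050² = 3.0660 × 0.2500 / 0.002500 ≈ 306.60.
Rounding up gives n = 307.

307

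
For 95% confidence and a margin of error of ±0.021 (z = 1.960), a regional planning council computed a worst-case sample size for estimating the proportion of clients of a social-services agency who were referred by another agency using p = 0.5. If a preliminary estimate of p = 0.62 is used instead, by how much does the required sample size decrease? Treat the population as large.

125

Conservative (p = 0.5): n = 1.960² × 0.25 / 0.021² ≈ 2177.78 → 2178.
Using p = 0.62: p(1−p) = 0.2356, so n = 1.960² × 0.2356 / 0.021² ≈ 2052.34 → 2053.
Reduction: 2178 − 2053 = 125.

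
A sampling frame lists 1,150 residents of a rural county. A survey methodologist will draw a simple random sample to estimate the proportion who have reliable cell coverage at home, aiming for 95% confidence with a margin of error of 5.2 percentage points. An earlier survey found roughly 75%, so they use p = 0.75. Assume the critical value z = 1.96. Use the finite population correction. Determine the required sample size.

Unadjusted: n₀ = 1.96² × 0.75 × 0.25 / 0.052² ≈ 266.38, so n₀ = 267.
Finite population correction with N = 1,150: n = n₀ / (1 + (n₀−1)/N) = 267 / (1 + 266/1150) = 267 / 1.2313 ≈ 216.84.
Rounding up, n = 217.

217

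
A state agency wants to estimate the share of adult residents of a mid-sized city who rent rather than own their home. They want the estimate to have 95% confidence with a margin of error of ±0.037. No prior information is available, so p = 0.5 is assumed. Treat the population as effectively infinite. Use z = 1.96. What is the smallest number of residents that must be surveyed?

702

With p = 0.5, p(1−p) = 0.25.
n = z²·p(1−p)/E² = 1.96² × 0.2500 / 0.037² = 3.8416 × 0.2500 / 0.001369 ≈ 701.53.
Rounding up gives n = 702.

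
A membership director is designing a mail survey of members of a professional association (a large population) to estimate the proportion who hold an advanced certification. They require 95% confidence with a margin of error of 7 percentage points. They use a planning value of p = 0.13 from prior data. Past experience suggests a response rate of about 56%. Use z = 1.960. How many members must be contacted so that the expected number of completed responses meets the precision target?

Completed interviews needed: n₀ = 1.960² × 0.1131 / 0.070² ≈ 88.67 → 89.
At a 56% response rate, contacts needed = 89 / 0.56 ≈ 158.93 → 159.

159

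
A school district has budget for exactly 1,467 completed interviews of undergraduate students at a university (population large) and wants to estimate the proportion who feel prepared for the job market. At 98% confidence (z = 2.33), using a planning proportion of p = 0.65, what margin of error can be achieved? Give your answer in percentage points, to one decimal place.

SE(p̂) = √[p(1−p)/n] = √[0.2275/1467] = 0.01245.
E = z × SE = 2.33 × 0.01245 = 0.02902, or 2.9 percentage points.

2.9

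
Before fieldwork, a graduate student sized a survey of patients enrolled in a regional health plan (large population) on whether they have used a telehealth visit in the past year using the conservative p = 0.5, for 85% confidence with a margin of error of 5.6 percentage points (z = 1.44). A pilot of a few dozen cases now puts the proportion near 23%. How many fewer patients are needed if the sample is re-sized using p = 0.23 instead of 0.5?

Conservative (p = 0.5): n = 1.44² × 0.25 / 0.056² ≈ 165.31 → 166.
Using p = 0.23: p(1−p) = 0.1771, so n = 1.44² × 0.1771 / 0.056² ≈ 117.10 → 118.
Reduction: 166 − 118 = 48.

48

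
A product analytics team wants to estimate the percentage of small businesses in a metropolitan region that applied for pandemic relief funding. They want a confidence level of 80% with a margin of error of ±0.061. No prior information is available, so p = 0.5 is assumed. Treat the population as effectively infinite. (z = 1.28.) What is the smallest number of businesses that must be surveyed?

With p = 0.5, p(1−p) = 0.25.
n = z²·p(1−p)/E² = 1.28² × 0.2500 / 0.061² = 1.6384 × 0.2500 / 0.003721 ≈ 110.08.
Rounding up gives n = 111.

111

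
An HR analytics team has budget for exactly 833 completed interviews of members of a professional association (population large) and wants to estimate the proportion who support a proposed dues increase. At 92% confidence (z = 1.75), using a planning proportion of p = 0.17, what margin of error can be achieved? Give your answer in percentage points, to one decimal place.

SE(p̂) = √[p(1−p)/n] = √[0.1411/833] = 0.01301.
E = z × SE = 1.75 × 0.01301 = 0.02278, or 2.3 percentage points.

2.3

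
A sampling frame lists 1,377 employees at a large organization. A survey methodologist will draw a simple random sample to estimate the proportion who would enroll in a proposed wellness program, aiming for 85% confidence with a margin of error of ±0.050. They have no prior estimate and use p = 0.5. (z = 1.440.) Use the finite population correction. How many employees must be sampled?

181

Unadjusted: n₀ = 1.440² × 0.50 × 0.50 / 0.050² ≈ 207.36, so n₀ = 208.
Finite population correction with N = 1,377: n = n₀ / (1 + (n₀−1)/N) = 208 / (1 + 207/1377) = 208 / 1.1503 ≈ 180.82.
Rounding up, n = 181.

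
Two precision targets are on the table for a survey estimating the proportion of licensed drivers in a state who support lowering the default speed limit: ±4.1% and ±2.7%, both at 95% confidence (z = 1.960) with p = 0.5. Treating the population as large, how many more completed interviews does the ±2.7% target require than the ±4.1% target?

746

At ±4.1%: n = 1.960² × 0.2500 / 0.041² ≈ 571.33 → 572.
At ±2.7%: n = 1.960² × 0.2500 / 0.027² ≈ 1317.42 → 1318.
Additional respondents: 1318 − 572 = 746.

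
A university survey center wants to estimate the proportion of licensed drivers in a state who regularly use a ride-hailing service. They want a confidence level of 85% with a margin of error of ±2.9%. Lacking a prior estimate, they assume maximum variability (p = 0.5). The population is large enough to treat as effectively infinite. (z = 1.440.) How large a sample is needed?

617

With p = 0.5, p(1−p) = 0.25.
n = z²·p(1−p)/E² = 1.440² × 0.2500 / 0.029² = 2.0736 × 0.2500 / 0.000841 ≈ 616.41.
Rounding up gives n = 617.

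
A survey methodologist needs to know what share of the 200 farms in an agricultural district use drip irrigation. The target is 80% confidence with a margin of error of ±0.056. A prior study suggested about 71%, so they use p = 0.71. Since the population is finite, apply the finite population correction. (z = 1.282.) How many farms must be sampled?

71

Unadjusted: n₀ = 1.282² × 0.71 × 0.29 / 0.056² ≈ 107.91, so n₀ = 108.
Finite population correction with N = 200: n = n₀ / (1 + (n₀−1)/N) = 108 / (1 + 107/200) = 108 / 1.5350 ≈ 70.36.
Rounding up, n = 71.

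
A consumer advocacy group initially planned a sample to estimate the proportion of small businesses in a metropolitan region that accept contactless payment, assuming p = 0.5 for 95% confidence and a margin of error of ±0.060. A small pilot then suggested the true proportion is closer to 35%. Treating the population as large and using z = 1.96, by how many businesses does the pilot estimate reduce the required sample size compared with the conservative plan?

24

Conservative (p = 0.5): n = 1.96² × 0.25 / 0.060² ≈ 266.78 → 267.
Using p = 0.35: p(1−p) = 0.2275, so n = 1.96² × 0.2275 / 0.060² ≈ 242.77 → 243.
Reduction: 267 − 243 = 24.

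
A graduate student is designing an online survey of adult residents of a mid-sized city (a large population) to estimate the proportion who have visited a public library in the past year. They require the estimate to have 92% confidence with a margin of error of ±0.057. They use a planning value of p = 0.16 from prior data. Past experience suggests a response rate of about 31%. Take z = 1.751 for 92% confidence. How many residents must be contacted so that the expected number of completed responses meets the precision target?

410

Completed interviews needed: n₀ = 1.751² × 0.1344 / 0.057² ≈ 126.83 → 127.
At a 31% response rate, contacts needed = 127 / 0.31 ≈ 409.68 → 410.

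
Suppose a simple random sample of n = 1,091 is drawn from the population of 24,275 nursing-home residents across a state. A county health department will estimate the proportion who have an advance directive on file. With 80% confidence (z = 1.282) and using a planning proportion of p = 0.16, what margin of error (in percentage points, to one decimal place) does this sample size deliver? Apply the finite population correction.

1.4

Finite-population factor: (N−n)/(N−1) = (24275−1091)/(24275−1) = 0.9551.
SE(p̂) = √[p(1−p)/n · (N−n)/(N−1)] = √[0.1344/1091 × 0.9551] = 0.01085.
E = z × SE = 1.282 × 0.01085 = 0.01391 ≈ 1.4 percentage points.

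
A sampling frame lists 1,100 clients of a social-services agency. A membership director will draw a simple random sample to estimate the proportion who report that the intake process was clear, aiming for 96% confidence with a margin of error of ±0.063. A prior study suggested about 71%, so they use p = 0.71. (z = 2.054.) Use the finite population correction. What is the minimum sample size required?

183

Unadjusted: n₀ = 2.054² × 0.71 × 0.29 / 0.063² ≈ 218.86, so n₀ = 219.
Finite population correction with N = 1,100: n = n₀ / (1 + (n₀−1)/N) = 219 / (1 + 218/1100) = 219 / 1.1982 ≈ 182.78.
Rounding up, n = 183.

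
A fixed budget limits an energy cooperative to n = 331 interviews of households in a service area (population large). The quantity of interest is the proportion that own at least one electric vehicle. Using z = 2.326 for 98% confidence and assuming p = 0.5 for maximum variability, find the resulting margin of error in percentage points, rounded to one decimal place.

SE(p̂) = √[p(1−p)/n] = √[0.2500/331] = 0.02748.
E = z × SE = 2.326 × 0.02748 = 0.06392, or 6.4 percentage points.

6.4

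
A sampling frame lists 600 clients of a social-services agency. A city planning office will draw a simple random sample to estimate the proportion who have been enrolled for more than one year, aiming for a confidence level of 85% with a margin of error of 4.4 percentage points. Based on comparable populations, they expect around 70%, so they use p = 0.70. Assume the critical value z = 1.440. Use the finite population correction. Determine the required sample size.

Unadjusted: n₀ = 1.440² × 0.70 × 0.30 / 0.044² ≈ 224.93, so n₀ = 225.
Finite population correction with N = 600: n = n₀ / (1 + (n₀−1)/N) = 225 / (1 + 224/600) = 225 / 1.3733 ≈ 163.83.
Rounding up, n = 164.

164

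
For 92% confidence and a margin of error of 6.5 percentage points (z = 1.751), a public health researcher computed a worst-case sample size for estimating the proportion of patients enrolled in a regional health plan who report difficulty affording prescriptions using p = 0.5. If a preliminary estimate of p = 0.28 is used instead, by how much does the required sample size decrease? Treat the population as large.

Conservative (p = 0.5): n = 1.751² × 0.25 / 0.065² ≈ 181.42 → 182.
Using p = 0.28: p(1−p) = 0.2016, so n = 1.751² × 0.2016 / 0.065² ≈ 146.30 → 147.
Reduction: 182 − 147 = 35.

35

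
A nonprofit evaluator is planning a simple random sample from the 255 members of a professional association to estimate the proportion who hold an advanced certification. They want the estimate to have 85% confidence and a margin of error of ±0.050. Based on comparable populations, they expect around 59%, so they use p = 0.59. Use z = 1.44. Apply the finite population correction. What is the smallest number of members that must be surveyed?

Unadjusted: n₀ = 1.44² × 0.59 × 0.41 / 0.050² ≈ 200.64, so n₀ = 201.
Finite population correction with N = 255: n = n₀ / (1 + (n₀−1)/N) = 201 / (1 + 200/255) = 201 / 1.7843 ≈ 112.65.
Rounding up, n = 113.

113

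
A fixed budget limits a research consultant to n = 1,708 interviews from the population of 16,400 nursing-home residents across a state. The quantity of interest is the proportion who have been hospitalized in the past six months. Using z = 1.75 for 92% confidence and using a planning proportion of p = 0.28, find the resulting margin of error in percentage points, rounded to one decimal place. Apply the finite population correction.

Finite-population factor: (N−n)/(N−1) = (16400−1708)/(16400−1) = 0.8959.
SE(p̂) = √[p(1−p)/n · (N−n)/(N−1)] = √[0.2016/1708 × 0.8959] = 0.01028.
E = z × SE = 1.75 × 0.01028 = 0.01800 ≈ 1.8 percentage points.

1.8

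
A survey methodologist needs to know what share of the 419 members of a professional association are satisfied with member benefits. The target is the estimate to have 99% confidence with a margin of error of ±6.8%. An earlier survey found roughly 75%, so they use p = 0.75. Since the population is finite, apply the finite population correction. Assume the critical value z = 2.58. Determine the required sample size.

Unadjusted: n₀ = 2.58² × 0.75 × 0.25 / 0.068² ≈ 269.91, so n₀ = 270.
Finite population correction with N = 419: n = n₀ / (1 + (n₀−1)/N) = 270 / (1 + 269/419) = 270 / 1.6420 ≈ 164.43.
Rounding up, n = 165.

165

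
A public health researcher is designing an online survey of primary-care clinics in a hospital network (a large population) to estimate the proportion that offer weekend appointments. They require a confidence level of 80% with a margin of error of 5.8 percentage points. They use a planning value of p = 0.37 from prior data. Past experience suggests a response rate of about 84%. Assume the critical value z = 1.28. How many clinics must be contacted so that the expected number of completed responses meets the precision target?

136

Completed interviews needed: n₀ = 1.28² × 0.2331 / 0.058² ≈ 113.53 → 114.
At an 84% response rate, contacts needed = 114 / 0.84 ≈ 135.71 → 136.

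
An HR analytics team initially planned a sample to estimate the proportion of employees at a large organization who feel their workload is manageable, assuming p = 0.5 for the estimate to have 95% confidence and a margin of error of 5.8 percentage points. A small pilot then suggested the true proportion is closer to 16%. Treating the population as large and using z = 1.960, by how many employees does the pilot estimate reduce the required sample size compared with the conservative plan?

132

Conservative (p = 0.5): n = 1.960² × 0.25 / 0.058² ≈ 285.49 → 286.
Using p = 0.16: p(1−p) = 0.1344, so n = 1.960² × 0.1344 / 0.058² ≈ 153.48 → 154.
Reduction: 286 − 154 = 132.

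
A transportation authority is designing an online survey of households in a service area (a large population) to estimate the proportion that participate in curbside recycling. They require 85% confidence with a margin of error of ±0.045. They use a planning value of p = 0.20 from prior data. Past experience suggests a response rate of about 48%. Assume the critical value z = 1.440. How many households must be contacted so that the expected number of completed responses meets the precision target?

342

Completed interviews needed: n₀ = 1.440² × 0.1600 / 0.045² ≈ 163.84 → 164.
At a 48% response rate, contacts needed = 164 / 0.48 ≈ 341.67 → 342.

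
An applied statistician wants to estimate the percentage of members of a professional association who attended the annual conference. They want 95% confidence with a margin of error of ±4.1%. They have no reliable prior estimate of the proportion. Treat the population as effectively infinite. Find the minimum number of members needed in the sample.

For 95% confidence, z = 1.960.
With no prior estimate, use p = 0.5, giving p(1−p) = 0.25.
n = z²·p(1−p)/E² = 1.960² × 0.2500 / 0.041² = 3.8416 × 0.2500 / 0.001681 ≈ 571.33.
Rounding up gives n = 572.

572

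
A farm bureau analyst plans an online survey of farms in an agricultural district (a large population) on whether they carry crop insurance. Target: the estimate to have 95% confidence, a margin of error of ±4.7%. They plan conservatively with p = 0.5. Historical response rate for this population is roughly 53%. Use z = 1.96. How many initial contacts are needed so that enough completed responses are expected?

Completed interviews needed: n₀ = 1.96² × 0.2500 / 0.047² ≈ 434.77 → 435.
At a 53% response rate, contacts needed = 435 / 0.53 ≈ 820.75 → 821.

821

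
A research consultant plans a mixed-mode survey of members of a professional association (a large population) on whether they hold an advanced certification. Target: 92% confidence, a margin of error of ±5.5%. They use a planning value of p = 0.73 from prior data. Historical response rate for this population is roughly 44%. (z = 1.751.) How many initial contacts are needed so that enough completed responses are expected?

Completed interviews needed: n₀ = 1.751² × 0.1971 / 0.055² ≈ 199.77 → 200.
At a 44% response rate, contacts needed = 200 / 0.44 ≈ 454.55 → 455.

455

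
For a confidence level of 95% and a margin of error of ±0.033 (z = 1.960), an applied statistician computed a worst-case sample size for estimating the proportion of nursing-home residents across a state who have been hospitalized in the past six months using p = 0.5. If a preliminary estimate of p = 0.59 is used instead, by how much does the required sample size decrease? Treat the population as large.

28

Conservative (p = 0.5): n = 1.960² × 0.25 / 0.033² ≈ 881.91 → 882.
Using p = 0.59: p(1−p) = 0.2419, so n = 1.960² × 0.2419 / 0.033² ≈ 853.34 → 854.
Reduction: 882 − 854 = 28.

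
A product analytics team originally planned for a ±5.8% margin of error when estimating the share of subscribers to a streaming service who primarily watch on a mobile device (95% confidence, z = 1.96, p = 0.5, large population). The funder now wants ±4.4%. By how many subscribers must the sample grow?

At ±5.8%: n = 1.96² × 0.2500 / 0.058² ≈ 285.49 → 286.
At ±4.4%: n = 1.96² × 0.2500 / 0.044² ≈ 496.07 → 497.
Additional respondents: 497 − 286 = 211.

211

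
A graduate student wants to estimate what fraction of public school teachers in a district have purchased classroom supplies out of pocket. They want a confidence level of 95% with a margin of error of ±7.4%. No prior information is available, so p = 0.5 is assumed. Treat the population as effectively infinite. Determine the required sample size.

176

For 95% confidence, z = 1.960.
With p = 0.5, p(1−p) = 0.25.
n = z²·p(1−p)/E² = 1.960² × 0.2500 / 0.074² = 3.8416 × 0.2500 / 0.005476 ≈ 175.38.
Rounding up gives n = 176.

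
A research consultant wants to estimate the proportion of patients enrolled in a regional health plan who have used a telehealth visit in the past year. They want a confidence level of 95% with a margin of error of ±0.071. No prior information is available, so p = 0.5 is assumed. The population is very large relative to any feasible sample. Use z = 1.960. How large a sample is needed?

With p = 0.5, p(1−p) = 0.25.
n = z²·p(1−p)/E² = 1.960² × 0.2500 / 0.071² = 3.8416 × 0.2500 / 0.005041 ≈ 190.52.
Rounding up gives n = 191.

191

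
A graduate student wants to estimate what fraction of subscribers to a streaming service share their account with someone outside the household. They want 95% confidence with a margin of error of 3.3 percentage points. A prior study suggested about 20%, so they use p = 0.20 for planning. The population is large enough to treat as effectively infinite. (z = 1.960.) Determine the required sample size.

565

With p = 0.20, p(1−p) = 0.1600.
n = z²·p(1−p)/E² = 1.960² × 0.1600 / 0.033² = 3.8416 × 0.1600 / 0.001089 ≈ 564.42.
Rounding up gives n = 565.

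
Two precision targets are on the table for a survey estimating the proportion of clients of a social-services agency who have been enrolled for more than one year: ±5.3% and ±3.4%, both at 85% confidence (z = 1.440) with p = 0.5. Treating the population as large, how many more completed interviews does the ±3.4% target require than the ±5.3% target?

At ±5.3%: n = 1.440² × 0.2500 / 0.053² ≈ 184.55 → 185.
At ±3.4%: n = 1.440² × 0.2500 / 0.034² ≈ 448.44 → 449.
Additional respondents: 449 − 185 = 264.

264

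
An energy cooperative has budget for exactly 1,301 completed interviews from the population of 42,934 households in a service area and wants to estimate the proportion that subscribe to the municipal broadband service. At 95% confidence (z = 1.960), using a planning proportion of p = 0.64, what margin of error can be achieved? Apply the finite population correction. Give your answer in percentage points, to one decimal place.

2.6

Finite-population factor: (N−n)/(N−1) = (42934−1301)/(42934−1) = 0.9697.
SE(p̂) = √[p(1−p)/n · (N−n)/(N−1)] = √[0.2304/1301 × 0.9697] = 0.01310.
E = z × SE = 1.960 × 0.01310 = 0.02569 ≈ 2.6 percentage points.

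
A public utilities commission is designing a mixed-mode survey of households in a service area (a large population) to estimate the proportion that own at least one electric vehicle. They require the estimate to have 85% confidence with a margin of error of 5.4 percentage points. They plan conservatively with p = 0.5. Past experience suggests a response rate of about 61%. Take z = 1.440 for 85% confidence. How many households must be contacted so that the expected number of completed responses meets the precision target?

Completed interviews needed: n₀ = 1.440² × 0.2500 / 0.054² ≈ 177.78 → 178.
At a 61% response rate, contacts needed = 178 / 0.61 ≈ 291.80 → 292.

292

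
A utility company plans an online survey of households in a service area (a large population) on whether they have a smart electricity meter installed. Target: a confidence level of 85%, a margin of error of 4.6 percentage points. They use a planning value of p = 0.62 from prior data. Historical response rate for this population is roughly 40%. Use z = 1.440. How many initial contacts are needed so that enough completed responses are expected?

578

Completed interviews needed: n₀ = 1.440² × 0.2356 / 0.046² ≈ 230.88 → 231.
At a 40% response rate, contacts needed = 231 / 0.40 ≈ 577.50 → 578.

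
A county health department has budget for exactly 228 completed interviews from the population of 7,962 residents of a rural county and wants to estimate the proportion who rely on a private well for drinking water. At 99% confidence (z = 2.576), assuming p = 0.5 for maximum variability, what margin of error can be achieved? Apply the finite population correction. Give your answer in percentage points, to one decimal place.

8.4

Finite-population factor: (N−n)/(N−1) = (7962−228)/(7962−1) = 0.9715.
SE(p̂) = √[p(1−p)/n · (N−n)/(N−1)] = √[0.2500/228 × 0.9715] = 0.03264.
E = z × SE = 2.576 × 0.03264 = 0.08407 ≈ 8.4 percentage points.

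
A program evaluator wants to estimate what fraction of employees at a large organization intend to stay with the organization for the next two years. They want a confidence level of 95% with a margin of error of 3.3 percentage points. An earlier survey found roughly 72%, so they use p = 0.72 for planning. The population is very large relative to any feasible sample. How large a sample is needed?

For 95% confidence, z = 1.96.
With p = 0.72, p(1−p) = 0.2016.
n = z²·p(1−p)/E² = 1.96² × 0.2016 / 0.033² = 3.8416 × 0.2016 / 0.001089 ≈ 711.17.
Rounding up gives n = 712.

712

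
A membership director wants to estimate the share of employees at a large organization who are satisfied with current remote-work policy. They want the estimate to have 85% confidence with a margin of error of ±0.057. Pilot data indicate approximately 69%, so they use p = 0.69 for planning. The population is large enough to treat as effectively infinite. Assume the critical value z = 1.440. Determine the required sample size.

137

With p = 0.69, p(1−p) = 0.2139.
n = z²·p(1−p)/E² = 1.440² × 0.2139 / 0.057² = 2.0736 × 0.2139 / 0.003249 ≈ 136.52.
Rounding up gives n = 137.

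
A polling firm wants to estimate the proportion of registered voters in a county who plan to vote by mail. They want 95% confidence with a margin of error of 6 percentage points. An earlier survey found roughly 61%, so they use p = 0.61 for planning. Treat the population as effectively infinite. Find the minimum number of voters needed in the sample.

254

For 95% confidence, z = 1.96.
With p = 0.61, p(1−p) = 0.2379.
n = z²·p(1−p)/E² = 1.96² × 0.2379 / 0.060² = 3.8416 × 0.2379 / 0.003600 ≈ 253.87.
Rounding up gives n = 254.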